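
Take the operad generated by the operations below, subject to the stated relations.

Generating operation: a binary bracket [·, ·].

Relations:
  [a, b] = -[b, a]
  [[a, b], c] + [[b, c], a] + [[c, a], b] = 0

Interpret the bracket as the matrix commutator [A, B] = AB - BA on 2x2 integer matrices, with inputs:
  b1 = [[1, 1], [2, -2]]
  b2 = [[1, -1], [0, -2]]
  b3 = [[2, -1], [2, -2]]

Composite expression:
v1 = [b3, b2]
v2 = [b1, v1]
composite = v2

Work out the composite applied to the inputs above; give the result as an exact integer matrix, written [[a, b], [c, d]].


[[8, -7], [-10, -8]]

[b3, b2] = [[2, -1], [6, -2]]
[b1, [b3, b2]] = [[8, -7], [-10, -8]]


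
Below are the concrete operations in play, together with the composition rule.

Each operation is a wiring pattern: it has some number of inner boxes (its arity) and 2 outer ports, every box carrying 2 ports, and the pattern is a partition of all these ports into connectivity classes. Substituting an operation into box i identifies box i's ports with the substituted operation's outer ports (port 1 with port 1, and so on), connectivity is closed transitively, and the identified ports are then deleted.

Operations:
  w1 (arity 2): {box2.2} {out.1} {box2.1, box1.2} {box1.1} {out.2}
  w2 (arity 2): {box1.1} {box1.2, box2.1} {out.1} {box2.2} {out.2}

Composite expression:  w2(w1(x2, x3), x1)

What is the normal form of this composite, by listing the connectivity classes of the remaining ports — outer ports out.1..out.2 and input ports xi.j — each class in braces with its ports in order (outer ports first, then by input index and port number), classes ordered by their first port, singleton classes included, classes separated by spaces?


{out.1} {out.2} {x1.1} {x1.2} {x2.1} {x2.2, x3.1} {x3.2}

Treat the ports identified at w2 as solder joints: merge, then drop.
after w1, the pattern on (x2, x3) reads {out.1} {out.2} {x2.1} {x2.2, x3.1} {x3.2} (out.j = its outer ports)
after w2, the pattern on (x2, x3, x1) reads {out.1} {out.2} {x1.1} {x1.2} {x2.1} {x2.2, x3.1} {x3.2} (out.j = its outer ports)


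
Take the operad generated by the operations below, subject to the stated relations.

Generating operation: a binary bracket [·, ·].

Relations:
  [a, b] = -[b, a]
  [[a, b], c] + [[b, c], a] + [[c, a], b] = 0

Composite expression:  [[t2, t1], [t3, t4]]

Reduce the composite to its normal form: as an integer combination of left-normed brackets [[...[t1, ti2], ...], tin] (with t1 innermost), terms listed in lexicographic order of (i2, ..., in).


In the tensor algebra, words opening t1 carry the t1-anchored form.
Composite bracket: [[t2, t1], [t3, t4]]
Under [a, b] = ab - ba we get 8 signed associative words (2^3 = 8).
Coefficients come from the t1-initial words:
  word t1t2t3t4 has sign -1, contributing -[[[t1, t2], t3], t4]
  word t1t2t4t3 has sign +1, contributing +[[[t1, t2], t4], t3]

-[[[t1, t2], t3], t4] + [[[t1, t2], t4], t3]


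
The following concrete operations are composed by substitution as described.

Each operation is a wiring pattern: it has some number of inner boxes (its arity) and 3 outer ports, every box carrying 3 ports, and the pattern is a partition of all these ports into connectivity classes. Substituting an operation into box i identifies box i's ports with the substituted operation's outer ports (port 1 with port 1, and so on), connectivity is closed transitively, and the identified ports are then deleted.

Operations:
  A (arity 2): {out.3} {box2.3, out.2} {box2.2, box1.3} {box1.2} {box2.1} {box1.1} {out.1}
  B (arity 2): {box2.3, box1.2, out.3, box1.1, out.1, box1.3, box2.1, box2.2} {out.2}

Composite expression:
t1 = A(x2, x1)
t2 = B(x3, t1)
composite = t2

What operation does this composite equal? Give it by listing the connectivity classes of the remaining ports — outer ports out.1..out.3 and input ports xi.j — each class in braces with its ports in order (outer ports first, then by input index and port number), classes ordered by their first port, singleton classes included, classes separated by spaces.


{out.1, out.3, x1.3, x3.1, x3.2, x3.3} {out.2} {x1.1} {x1.2, x2.3} {x2.1} {x2.2}

After gluing at B, chains via deleted ports link the x-ports.
after A, the pattern on (x2, x1) reads {out.1} {out.2, x1.3} {out.3} {x1.1} {x1.2, x2.3} {x2.1} {x2.2} (out.j = its outer ports)
after B, the pattern on (x3, x2, x1) reads {out.1, out.3, x1.3, x3.1, x3.2, x3.3} {out.2} {x1.1} {x1.2, x2.3} {x2.1} {x2.2} (out.j = its outer ports)


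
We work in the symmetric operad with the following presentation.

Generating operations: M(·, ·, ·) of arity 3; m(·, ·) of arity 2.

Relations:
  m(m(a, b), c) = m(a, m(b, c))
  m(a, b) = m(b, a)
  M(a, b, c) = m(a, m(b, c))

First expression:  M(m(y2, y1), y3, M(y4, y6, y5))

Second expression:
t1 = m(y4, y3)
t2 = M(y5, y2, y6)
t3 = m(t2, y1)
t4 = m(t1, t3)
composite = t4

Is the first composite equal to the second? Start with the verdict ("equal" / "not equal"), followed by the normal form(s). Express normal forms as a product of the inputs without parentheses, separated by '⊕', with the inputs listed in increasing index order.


equal: each reduces to y1 ⊕ y2 ⊕ y3 ⊕ y4 ⊕ y5 ⊕ y6


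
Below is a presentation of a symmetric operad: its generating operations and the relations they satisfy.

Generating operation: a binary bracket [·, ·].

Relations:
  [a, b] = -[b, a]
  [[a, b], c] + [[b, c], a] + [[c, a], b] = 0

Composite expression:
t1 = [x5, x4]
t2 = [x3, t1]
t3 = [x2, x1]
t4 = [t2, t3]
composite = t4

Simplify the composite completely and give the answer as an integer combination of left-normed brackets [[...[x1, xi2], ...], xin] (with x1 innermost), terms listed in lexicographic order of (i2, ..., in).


Expand each bracket as ab - ba; the x1-initial words give the coefficients.
Composite bracket: [[x3, [x5, x4]], [x2, x1]]
The bracket unfolds into 16 signed words via [a, b] = ab - ba (2^4 = 16).
Coefficients come from the x1-initial words:
  x1x2x3x4x5 (sign -1) contributes -[[[[x1, x2], x3], x4], x5]
  x1x2x3x5x4 (sign +1) contributes +[[[[x1, x2], x3], x5], x4]
  x1x2x4x5x3 (sign +1) contributes +[[[[x1, x2], x4], x5], x3]
  x1x2x5x4x3 (sign -1) contributes -[[[[x1, x2], x5], x4], x3]

-[[[[x1, x2], x3], x4], x5] + [[[[x1, x2], x3], x5], x4] + [[[[x1, x2], x4], x5], x3] - [[[[x1, x2], x5], x4], x3]


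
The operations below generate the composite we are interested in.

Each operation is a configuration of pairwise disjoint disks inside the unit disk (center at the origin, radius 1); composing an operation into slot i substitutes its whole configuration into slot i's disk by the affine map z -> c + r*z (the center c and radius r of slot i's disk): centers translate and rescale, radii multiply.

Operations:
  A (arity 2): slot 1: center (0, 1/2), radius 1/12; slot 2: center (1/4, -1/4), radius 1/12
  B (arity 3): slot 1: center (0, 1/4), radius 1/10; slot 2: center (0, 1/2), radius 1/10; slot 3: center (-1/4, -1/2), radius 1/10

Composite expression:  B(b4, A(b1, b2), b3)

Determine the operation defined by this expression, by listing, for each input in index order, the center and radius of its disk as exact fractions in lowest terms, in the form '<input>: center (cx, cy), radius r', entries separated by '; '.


Only the slot chain above each b matters under B; compose those maps.
for b4, the 1-step affine chain lands on center (0, 1/4), radius 1/10
for b1, the 2-step affine chain lands on center (0, 11/20), radius 1/120
for b2, the 2-step affine chain lands on center (1/40, 19/40), radius 1/120
for b3, the 1-step affine chain lands on center (-1/4, -1/2), radius 1/10

b1: center (0, 11/20), radius 1/120; b2: center (1/40, 19/40), radius 1/120; b3: center (-1/4, -1/2), radius 1/10; b4: center (0, 1/4), radius 1/10


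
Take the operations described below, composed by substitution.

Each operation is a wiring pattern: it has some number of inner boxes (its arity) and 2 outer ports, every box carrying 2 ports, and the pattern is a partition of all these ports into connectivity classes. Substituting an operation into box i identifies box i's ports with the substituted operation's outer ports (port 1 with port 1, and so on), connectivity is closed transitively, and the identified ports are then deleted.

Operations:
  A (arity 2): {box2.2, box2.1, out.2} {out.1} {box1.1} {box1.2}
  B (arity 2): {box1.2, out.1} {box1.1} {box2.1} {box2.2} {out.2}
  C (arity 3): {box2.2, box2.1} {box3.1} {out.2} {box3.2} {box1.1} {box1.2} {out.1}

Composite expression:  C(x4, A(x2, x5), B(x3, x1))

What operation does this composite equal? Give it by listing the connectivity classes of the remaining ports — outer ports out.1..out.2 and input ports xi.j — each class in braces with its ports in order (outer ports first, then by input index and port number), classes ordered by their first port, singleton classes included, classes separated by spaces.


Connectivity passes through glued C-boundaries; trace each wire chain.
the subtree at A composes to {out.1} {out.2, x5.1, x5.2} {x2.1} {x2.2} on (x2, x5); out.j = own outer ports
the subtree at B composes to {out.1, x3.2} {out.2} {x1.1} {x1.2} {x3.1} on (x3, x1); out.j = own outer ports
the subtree at C composes to {out.1} {out.2} {x1.1} {x1.2} {x2.1} {x2.2} {x3.1} {x3.2} {x4.1} {x4.2} {x5.1, x5.2} on (x4, x2, x5, x3, x1); out.j = own outer ports

{out.1} {out.2} {x1.1} {x1.2} {x2.1} {x2.2} {x3.1} {x3.2} {x4.1} {x4.2} {x5.1, x5.2}


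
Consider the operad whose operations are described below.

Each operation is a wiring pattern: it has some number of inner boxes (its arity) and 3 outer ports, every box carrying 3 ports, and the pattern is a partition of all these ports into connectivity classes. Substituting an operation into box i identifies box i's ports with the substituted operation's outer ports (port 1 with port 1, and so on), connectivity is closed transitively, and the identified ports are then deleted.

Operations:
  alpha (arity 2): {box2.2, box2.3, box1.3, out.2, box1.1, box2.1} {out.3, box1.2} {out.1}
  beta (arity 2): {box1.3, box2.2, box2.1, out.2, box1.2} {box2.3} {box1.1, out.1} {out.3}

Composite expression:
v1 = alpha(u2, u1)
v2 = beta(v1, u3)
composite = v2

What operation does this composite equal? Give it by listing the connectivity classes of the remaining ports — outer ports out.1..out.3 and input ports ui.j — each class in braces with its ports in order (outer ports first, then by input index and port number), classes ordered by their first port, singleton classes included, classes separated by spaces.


{out.1} {out.2, u1.1, u1.2, u1.3, u2.1, u2.2, u2.3, u3.1, u3.2} {out.3} {u3.3}

After gluing at beta, chains via deleted ports link the u-ports.
through alpha, on inputs (u2, u1): {out.1} {out.2, u1.1, u1.2, u1.3, u2.1, u2.3} {out.3, u2.2} (out.j = stage outer ports)
through beta, on inputs (u2, u1, u3): {out.1} {out.2, u1.1, u1.2, u1.3, u2.1, u2.2, u2.3, u3.1, u3.2} {out.3} {u3.3} (out.j = stage outer ports)


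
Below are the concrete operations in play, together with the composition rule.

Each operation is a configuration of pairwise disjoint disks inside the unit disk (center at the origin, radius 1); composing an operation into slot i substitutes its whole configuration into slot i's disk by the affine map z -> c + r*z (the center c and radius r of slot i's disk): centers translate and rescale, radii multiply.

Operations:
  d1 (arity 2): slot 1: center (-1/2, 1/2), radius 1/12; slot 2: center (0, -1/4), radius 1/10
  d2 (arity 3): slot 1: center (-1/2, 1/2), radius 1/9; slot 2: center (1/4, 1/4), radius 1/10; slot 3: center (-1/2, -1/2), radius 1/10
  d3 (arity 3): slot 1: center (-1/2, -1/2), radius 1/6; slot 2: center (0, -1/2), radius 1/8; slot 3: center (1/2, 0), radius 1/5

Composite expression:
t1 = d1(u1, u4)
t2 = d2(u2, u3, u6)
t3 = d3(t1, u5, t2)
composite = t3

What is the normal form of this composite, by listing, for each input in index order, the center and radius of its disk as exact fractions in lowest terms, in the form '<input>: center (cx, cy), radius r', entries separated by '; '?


u1: center (-7/12, -5/12), radius 1/72; u2: center (2/5, 1/10), radius 1/45; u3: center (11/20, 1/20), radius 1/50; u4: center (-1/2, -13/24), radius 1/60; u5: center (0, -1/2), radius 1/8; u6: center (2/5, -1/10), radius 1/50

Nesting under d3 composes maps z -> c + r*z down each u-path.
tracing u1 down its 2-map path: center (-7/12, -5/12), radius 1/72
tracing u4 down its 2-map path: center (-1/2, -13/24), radius 1/60
tracing u5 down its 1-map path: center (0, -1/2), radius 1/8
tracing u2 down its 2-map path: center (2/5, 1/10), radius 1/45
tracing u3 down its 2-map path: center (11/20, 1/20), radius 1/50
tracing u6 down its 2-map path: center (2/5, -1/10), radius 1/50


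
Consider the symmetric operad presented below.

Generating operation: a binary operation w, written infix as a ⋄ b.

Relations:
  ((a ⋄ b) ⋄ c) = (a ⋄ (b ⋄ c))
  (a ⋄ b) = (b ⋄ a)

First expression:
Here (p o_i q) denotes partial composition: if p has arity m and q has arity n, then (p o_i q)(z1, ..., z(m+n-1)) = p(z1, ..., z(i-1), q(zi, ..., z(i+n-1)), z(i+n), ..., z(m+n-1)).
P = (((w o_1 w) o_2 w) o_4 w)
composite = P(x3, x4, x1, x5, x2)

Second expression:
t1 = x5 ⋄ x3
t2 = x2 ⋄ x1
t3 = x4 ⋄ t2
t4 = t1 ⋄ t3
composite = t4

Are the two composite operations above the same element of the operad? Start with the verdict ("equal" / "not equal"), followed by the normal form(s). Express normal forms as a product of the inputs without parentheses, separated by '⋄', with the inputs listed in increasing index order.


The first expression reduces to x1 ⋄ x2 ⋄ x3 ⋄ x4 ⋄ x5
The second expression reduces to x1 ⋄ x2 ⋄ x3 ⋄ x4 ⋄ x5
The forms coincide; equal.

equal — both sides give x1 ⋄ x2 ⋄ x3 ⋄ x4 ⋄ x5


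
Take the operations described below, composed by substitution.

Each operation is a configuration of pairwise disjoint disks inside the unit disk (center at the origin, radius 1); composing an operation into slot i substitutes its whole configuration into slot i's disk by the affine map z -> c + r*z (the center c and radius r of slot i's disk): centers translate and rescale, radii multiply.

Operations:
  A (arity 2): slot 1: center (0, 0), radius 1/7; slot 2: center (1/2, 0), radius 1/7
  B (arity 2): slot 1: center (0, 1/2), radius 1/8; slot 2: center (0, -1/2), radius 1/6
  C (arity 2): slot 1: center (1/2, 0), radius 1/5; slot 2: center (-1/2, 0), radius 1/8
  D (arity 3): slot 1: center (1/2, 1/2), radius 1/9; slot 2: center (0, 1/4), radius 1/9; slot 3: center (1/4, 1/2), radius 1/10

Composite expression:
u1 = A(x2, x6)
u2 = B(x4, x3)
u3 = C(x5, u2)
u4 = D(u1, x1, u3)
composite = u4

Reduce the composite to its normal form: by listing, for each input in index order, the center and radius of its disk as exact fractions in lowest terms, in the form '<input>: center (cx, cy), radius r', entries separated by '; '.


Below D, radii multiply path by path; the x-disk centers shift.
input x2: applying the 2 nested substitutions gives center (1/2, 1/2), radius 1/63
input x6: applying the 2 nested substitutions gives center (5/9, 1/2), radius 1/63
input x1: applying the 1 nested substitution gives center (0, 1/4), radius 1/9
input x5: applying the 2 nested substitutions gives center (3/10, 1/2), radius 1/50
input x4: applying the 3 nested substitutions gives center (1/5, 81/160), radius 1/640
input x3: applying the 3 nested substitutions gives center (1/5, 79/160), radius 1/480

x1: center (0, 1/4), radius 1/9; x2: center (1/2, 1/2), radius 1/63; x3: center (1/5, 79/160), radius 1/480; x4: center (1/5, 81/160), radius 1/640; x5: center (3/10, 1/2), radius 1/50; x6: center (5/9, 1/2), radius 1/63


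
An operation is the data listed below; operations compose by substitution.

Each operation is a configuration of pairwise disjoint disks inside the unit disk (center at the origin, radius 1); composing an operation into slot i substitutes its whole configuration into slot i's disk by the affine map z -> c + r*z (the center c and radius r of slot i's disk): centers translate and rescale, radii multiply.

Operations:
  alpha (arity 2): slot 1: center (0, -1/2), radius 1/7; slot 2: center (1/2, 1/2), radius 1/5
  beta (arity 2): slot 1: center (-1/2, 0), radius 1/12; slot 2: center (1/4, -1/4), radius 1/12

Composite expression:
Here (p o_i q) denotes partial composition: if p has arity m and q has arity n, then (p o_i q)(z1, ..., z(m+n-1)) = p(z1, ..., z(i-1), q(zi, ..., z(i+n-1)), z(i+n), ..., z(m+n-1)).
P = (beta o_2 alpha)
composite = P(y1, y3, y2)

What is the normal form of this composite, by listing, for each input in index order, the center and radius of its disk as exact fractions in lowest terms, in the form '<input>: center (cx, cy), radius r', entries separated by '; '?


y1: center (-1/2, 0), radius 1/12; y2: center (7/24, -5/24), radius 1/60; y3: center (1/4, -7/24), radius 1/84

Each y-disk chains the slot maps above it in beta; radii multiply.
input y1: composing its 1 substitution step yields center (-1/2, 0), radius 1/12
input y3: composing its 2 substitution steps yields center (1/4, -7/24), radius 1/84
input y2: composing its 2 substitution steps yields center (7/24, -5/24), radius 1/60


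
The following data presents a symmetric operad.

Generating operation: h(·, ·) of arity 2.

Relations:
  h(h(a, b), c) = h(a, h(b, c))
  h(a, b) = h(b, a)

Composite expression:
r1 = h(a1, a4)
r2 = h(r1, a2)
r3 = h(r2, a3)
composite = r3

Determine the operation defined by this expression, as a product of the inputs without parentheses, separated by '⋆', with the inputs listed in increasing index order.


Shape and order are irrelevant to h; the a-input set decides.
h(a1, a4) unparenthesizes to a1 ⋆ a4
h(h(a1, a4), a2) unparenthesizes to a1 ⋆ a4 ⋆ a2
h(h(h(a1, a4), a2), a3) unparenthesizes to a1 ⋆ a4 ⋆ a2 ⋆ a3
commutativity sorts the factors: a1 ⋆ a2 ⋆ a3 ⋆ a4

a1 ⋆ a2 ⋆ a3 ⋆ a4


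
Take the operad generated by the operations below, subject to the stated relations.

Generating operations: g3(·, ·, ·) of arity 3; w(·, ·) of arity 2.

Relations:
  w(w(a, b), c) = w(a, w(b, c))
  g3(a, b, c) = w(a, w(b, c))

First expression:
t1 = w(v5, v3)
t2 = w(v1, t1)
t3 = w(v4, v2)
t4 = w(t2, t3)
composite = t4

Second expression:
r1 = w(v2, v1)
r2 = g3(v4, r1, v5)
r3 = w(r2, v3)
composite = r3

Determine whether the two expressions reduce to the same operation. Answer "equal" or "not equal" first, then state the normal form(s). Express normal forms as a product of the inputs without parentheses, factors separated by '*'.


not equal; first: v1 * v5 * v3 * v4 * v2; second: v4 * v2 * v1 * v5 * v3

Normal form of the first expression: v1 * v5 * v3 * v4 * v2
Normal form of the second expression: v4 * v2 * v1 * v5 * v3
They disagree, so not equal.


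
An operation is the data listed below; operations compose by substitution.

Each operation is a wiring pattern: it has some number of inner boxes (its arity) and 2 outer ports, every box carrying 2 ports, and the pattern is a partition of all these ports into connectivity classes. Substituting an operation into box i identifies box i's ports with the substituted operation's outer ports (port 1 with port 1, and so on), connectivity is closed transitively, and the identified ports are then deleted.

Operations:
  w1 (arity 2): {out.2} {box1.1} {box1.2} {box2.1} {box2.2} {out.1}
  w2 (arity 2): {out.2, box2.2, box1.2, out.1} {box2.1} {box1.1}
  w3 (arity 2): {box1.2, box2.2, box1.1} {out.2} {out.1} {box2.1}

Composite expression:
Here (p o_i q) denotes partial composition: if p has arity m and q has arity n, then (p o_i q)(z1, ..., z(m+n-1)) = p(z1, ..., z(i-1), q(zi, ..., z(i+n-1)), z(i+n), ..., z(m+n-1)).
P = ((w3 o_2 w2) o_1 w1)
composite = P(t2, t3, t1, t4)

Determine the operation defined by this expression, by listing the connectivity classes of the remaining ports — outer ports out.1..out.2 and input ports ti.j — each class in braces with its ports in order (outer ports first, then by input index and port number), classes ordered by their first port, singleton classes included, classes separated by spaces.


{out.1} {out.2} {t1.1} {t1.2, t4.2} {t2.1} {t2.2} {t3.1} {t3.2} {t4.1}

Reachability decides: close wires over w3-identified ports.
after w1, the pattern on (t2, t3) reads {out.1} {out.2} {t2.1} {t2.2} {t3.1} {t3.2} (out.j = its outer ports)
after w2, the pattern on (t1, t4) reads {out.1, out.2, t1.2, t4.2} {t1.1} {t4.1} (out.j = its outer ports)
after w3, the pattern on (t2, t3, t1, t4) reads {out.1} {out.2} {t1.1} {t1.2, t4.2} {t2.1} {t2.2} {t3.1} {t3.2} {t4.1} (out.j = its outer ports)


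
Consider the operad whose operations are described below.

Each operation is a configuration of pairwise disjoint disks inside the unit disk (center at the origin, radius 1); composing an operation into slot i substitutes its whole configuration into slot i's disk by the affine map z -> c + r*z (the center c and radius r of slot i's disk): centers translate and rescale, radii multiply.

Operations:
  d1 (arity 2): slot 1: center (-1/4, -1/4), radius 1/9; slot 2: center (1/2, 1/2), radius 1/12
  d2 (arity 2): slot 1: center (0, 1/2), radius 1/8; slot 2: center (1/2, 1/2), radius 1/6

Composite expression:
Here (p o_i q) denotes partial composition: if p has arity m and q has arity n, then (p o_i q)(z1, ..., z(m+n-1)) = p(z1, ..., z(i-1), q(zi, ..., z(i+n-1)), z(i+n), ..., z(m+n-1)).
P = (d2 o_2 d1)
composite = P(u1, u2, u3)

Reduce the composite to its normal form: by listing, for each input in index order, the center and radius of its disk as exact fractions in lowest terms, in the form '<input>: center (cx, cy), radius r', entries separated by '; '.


u1: center (0, 1/2), radius 1/8; u2: center (11/24, 11/24), radius 1/54; u3: center (7/12, 7/12), radius 1/72

Each u-disk chains the slot maps above it in d2; radii multiply.
tracing u1 down its 1-map path: center (0, 1/2), radius 1/8
tracing u2 down its 2-map path: center (11/24, 11/24), radius 1/54
tracing u3 down its 2-map path: center (7/12, 7/12), radius 1/72


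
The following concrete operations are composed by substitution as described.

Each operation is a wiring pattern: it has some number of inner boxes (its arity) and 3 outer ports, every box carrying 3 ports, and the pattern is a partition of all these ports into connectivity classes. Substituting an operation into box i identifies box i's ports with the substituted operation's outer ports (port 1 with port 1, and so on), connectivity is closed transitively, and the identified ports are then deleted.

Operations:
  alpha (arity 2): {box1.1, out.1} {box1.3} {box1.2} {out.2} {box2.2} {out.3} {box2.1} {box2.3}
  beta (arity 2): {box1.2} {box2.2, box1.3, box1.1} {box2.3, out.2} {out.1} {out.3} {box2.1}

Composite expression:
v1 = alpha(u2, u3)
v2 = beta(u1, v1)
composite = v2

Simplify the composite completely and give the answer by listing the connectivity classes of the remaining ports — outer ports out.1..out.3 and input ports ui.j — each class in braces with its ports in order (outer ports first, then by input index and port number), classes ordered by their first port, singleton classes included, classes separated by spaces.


{out.1} {out.2} {out.3} {u1.1, u1.3} {u1.2} {u2.1} {u2.2} {u2.3} {u3.1} {u3.2} {u3.3}

Two ports join when wires chain via beta-identified ports.
composing alpha on (u2, u3), with out.j its own outer ports: {out.1, u2.1} {out.2} {out.3} {u2.2} {u2.3} {u3.1} {u3.2} {u3.3}
composing beta on (u1, u2, u3), with out.j its own outer ports: {out.1} {out.2} {out.3} {u1.1, u1.3} {u1.2} {u2.1} {u2.2} {u2.3} {u3.1} {u3.2} {u3.3}


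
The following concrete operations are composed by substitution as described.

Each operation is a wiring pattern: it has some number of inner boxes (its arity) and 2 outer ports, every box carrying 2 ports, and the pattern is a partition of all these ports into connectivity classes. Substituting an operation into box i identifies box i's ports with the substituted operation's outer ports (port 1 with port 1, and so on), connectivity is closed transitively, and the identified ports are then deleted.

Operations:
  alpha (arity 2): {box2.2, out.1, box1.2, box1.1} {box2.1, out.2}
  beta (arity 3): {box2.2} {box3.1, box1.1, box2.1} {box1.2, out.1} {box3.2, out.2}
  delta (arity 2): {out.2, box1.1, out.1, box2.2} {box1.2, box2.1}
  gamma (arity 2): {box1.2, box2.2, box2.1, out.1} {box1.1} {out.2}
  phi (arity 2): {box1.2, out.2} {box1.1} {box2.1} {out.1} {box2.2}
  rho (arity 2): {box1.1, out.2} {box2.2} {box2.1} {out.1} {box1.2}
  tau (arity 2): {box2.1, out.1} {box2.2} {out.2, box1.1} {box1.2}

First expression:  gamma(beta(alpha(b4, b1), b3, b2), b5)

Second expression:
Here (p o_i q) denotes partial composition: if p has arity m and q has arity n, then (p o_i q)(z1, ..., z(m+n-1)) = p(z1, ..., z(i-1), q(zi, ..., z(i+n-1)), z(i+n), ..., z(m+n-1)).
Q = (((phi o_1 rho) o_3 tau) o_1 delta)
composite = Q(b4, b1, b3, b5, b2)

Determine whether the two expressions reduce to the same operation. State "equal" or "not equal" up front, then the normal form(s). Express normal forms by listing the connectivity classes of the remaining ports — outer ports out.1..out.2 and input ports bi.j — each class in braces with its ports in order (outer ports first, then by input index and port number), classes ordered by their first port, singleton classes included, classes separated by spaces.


not equal — first {out.1, b2.2, b5.1, b5.2} {out.2} {b1.1} {b1.2, b2.1, b3.1, b4.1, b4.2} {b3.2}, second {out.1} {out.2, b1.2, b4.1} {b1.1, b4.2} {b2.1} {b2.2} {b3.1} {b3.2} {b5.1} {b5.2}

In normal form, the first expression is {out.1, b2.2, b5.1, b5.2} {out.2} {b1.1} {b1.2, b2.1, b3.1, b4.1, b4.2} {b3.2}
In normal form, the second expression is {out.1} {out.2, b1.2, b4.1} {b1.1, b4.2} {b2.1} {b2.2} {b3.1} {b3.2} {b5.1} {b5.2}
The forms do not match — not equal.


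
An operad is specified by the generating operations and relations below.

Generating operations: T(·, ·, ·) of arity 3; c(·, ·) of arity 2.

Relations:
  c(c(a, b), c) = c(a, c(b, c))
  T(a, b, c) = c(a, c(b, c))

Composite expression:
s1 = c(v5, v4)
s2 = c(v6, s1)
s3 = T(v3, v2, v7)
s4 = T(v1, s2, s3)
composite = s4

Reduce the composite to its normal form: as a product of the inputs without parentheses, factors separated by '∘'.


v1 ∘ v6 ∘ v5 ∘ v4 ∘ v3 ∘ v2 ∘ v7

Associativity of T dissolves the nesting; only the v-input order survives.
c(v5, v4) linearizes to v5 ∘ v4
c(v6, c(v5, v4)) linearizes to v6 ∘ v5 ∘ v4
T(v3, v2, v7) linearizes to v3 ∘ v2 ∘ v7
T(v1, c(v6, c(v5, v4)), T(v3, v2, v7)) linearizes to v1 ∘ v6 ∘ v5 ∘ v4 ∘ v3 ∘ v2 ∘ v7


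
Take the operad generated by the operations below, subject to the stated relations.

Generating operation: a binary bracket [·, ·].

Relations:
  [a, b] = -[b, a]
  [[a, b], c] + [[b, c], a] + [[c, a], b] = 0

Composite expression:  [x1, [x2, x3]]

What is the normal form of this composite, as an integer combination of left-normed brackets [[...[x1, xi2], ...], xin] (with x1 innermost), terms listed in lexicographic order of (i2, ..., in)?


[[x1, x2], x3] - [[x1, x3], x2]

Expand each bracket as ab - ba; the x1-initial words give the coefficients.
Composite bracket: [x1, [x2, x3]]
Full expansion: 4 signed words from ab - ba (2^2 = 4).
Words beginning with x1 determine it all:
  sign of x1x2x3 is +1, so it contributes +[[x1, x2], x3]
  sign of x1x3x2 is -1, so it contributes -[[x1, x3], x2]


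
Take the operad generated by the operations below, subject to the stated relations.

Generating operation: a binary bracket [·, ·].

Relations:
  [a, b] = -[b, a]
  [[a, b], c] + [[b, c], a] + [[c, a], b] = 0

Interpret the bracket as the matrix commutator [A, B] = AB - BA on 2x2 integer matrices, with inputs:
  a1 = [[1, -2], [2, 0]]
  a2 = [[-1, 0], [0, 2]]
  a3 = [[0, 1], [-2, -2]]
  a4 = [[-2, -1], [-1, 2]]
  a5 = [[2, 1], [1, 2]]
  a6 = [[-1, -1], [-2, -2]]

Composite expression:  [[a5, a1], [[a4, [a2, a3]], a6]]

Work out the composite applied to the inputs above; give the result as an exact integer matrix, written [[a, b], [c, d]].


[[30, -240], [0, -30]]

[a5, a1] = [[4, -1], [1, -4]]
[a2, a3] = [[0, -3], [-6, 0]]
[a4, [a2, a3]] = [[3, 12], [-24, -3]]
[[a4, [a2, a3]], a6] = [[-48, -18], [-12, 48]]
[[a5, a1], [[a4, [a2, a3]], a6]] = [[30, -240], [0, -30]]


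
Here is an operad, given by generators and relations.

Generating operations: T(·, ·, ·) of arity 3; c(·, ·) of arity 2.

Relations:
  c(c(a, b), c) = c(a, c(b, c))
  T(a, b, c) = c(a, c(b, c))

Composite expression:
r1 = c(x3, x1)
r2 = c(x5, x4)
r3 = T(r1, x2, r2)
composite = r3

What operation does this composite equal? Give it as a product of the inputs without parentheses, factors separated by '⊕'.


x3 ⊕ x1 ⊕ x2 ⊕ x5 ⊕ x4


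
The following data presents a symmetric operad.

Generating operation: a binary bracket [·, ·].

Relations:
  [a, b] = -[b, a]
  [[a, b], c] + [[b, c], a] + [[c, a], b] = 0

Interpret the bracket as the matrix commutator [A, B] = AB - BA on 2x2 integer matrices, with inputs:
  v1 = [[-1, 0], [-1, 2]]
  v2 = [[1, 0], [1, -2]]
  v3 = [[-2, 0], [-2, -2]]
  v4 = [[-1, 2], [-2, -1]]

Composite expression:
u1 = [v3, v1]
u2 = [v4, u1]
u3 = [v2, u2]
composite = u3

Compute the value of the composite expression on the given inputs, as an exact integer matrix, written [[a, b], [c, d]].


[v3, v1] = [[0, 0], [6, 0]]
[v4, [v3, v1]] = [[12, 0], [0, -12]]
[v2, [v4, [v3, v1]]] = [[0, 0], [24, 0]]

[[0, 0], [24, 0]]


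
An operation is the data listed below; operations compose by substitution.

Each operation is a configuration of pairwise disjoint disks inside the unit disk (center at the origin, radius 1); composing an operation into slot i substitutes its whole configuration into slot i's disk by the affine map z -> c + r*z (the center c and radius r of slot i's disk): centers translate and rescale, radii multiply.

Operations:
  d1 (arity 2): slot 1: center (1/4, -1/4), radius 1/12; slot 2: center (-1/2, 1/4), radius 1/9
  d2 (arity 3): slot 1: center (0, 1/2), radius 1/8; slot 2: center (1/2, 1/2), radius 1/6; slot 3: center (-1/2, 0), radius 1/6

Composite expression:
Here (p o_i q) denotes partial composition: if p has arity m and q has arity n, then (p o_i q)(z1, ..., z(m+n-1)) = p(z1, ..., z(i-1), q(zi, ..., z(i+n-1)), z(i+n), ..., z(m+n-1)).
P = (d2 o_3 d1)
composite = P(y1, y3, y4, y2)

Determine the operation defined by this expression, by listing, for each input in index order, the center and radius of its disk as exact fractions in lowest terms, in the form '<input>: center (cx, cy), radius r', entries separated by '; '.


y1: center (0, 1/2), radius 1/8; y2: center (-7/12, 1/24), radius 1/54; y3: center (1/2, 1/2), radius 1/6; y4: center (-11/24, -1/24), radius 1/72

Affine substitution under d2: radii multiply and y-centers shift.
for y1, the 1-step affine chain lands on center (0, 1/2), radius 1/8
for y3, the 1-step affine chain lands on center (1/2, 1/2), radius 1/6
for y4, the 2-step affine chain lands on center (-11/24, -1/24), radius 1/72
for y2, the 2-step affine chain lands on center (-7/12, 1/24), radius 1/54


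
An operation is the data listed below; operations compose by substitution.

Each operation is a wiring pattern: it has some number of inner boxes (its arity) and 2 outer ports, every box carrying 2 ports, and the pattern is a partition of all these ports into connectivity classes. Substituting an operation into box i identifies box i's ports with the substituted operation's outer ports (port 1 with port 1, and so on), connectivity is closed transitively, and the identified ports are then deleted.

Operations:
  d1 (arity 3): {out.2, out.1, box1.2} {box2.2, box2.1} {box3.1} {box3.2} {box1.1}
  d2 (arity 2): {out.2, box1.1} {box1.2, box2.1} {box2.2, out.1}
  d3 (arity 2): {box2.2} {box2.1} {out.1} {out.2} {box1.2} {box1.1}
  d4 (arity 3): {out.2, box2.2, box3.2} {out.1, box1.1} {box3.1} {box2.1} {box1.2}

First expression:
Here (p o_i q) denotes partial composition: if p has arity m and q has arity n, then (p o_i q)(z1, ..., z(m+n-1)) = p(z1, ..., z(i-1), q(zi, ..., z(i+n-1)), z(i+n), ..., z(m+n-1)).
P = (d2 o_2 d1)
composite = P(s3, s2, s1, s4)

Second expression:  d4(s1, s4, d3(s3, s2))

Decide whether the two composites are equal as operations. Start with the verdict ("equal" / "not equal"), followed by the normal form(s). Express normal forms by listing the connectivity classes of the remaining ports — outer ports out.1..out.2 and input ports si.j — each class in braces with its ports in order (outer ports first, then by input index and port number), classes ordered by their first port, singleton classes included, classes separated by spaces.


not equal; the first gives {out.1, s2.2, s3.2} {out.2, s3.1} {s1.1, s1.2} {s2.1} {s4.1} {s4.2} and the second {out.1, s1.1} {out.2, s4.2} {s1.2} {s2.1} {s2.2} {s3.1} {s3.2} {s4.1}

Reducing the first expression gives {out.1, s2.2, s3.2} {out.2, s3.1} {s1.1, s1.2} {s2.1} {s4.1} {s4.2}
Reducing the second expression gives {out.1, s1.1} {out.2, s4.2} {s1.2} {s2.1} {s2.2} {s3.1} {s3.2} {s4.1}
The normal forms differ: not equal.


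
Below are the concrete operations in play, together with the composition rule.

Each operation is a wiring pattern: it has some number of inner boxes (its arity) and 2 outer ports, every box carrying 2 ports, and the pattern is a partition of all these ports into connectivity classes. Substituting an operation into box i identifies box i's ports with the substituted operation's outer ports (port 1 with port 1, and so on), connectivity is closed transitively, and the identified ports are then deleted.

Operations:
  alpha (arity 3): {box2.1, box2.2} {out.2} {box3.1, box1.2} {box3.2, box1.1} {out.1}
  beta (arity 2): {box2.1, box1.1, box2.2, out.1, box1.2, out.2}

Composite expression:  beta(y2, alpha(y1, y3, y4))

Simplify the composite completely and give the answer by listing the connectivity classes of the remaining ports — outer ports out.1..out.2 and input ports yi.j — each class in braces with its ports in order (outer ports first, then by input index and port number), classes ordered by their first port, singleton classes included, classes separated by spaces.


{out.1, out.2, y2.1, y2.2} {y1.1, y4.2} {y1.2, y4.1} {y3.1, y3.2}

Treat the ports identified at beta as solder joints: merge, then drop.
through alpha, on inputs (y1, y3, y4): {out.1} {out.2} {y1.1, y4.2} {y1.2, y4.1} {y3.1, y3.2} (out.j = stage outer ports)
through beta, on inputs (y2, y1, y3, y4): {out.1, out.2, y2.1, y2.2} {y1.1, y4.2} {y1.2, y4.1} {y3.1, y3.2} (out.j = stage outer ports)


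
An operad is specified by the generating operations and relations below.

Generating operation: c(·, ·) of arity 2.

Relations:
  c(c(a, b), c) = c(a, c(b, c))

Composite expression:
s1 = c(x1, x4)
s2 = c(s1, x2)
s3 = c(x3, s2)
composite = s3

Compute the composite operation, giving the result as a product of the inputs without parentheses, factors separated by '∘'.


x3 ∘ x1 ∘ x4 ∘ x2

Every regrouping of c is equal, so read the x-inputs in written order.
c(x1, x4) reduces to x1 ∘ x4
c(c(x1, x4), x2) reduces to x1 ∘ x4 ∘ x2
c(x3, c(c(x1, x4), x2)) reduces to x3 ∘ x1 ∘ x4 ∘ x2


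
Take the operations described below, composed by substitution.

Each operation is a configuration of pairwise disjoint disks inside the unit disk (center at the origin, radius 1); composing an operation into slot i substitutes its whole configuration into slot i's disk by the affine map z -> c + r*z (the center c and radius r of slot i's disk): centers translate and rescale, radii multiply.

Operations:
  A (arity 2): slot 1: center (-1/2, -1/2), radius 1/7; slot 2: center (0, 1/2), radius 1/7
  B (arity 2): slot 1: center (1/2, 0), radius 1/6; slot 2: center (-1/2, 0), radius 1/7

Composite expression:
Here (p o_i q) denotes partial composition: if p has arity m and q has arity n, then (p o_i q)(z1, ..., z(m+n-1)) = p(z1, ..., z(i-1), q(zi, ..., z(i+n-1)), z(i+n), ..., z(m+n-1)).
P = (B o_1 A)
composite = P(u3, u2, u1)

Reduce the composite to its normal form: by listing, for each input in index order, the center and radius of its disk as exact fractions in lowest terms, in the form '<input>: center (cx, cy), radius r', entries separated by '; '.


Below B, radii multiply path by path; the u-disk centers shift.
input u3: applying the 2 nested substitutions gives center (5/12, -1/12), radius 1/42
input u2: applying the 2 nested substitutions gives center (1/2, 1/12), radius 1/42
input u1: applying the 1 nested substitution gives center (-1/2, 0), radius 1/7

u1: center (-1/2, 0), radius 1/7; u2: center (1/2, 1/12), radius 1/42; u3: center (5/12, -1/12), radius 1/42


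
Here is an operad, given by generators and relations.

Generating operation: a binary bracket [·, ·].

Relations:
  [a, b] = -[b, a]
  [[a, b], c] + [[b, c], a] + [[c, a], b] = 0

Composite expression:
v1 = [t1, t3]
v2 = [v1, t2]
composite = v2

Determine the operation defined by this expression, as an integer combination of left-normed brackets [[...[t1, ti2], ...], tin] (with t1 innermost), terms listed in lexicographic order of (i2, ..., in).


[[t1, t3], t2]

Left-normed coefficients sit on the t1-initial expansion words.
Composite bracket: [[t1, t3], t2]
Applying ab - ba throughout gives 4 signed words (2^2 = 4).
Only words starting with t1 matter:
  t1t3t2 appears with sign +1, giving the term +[[t1, t3], t2]


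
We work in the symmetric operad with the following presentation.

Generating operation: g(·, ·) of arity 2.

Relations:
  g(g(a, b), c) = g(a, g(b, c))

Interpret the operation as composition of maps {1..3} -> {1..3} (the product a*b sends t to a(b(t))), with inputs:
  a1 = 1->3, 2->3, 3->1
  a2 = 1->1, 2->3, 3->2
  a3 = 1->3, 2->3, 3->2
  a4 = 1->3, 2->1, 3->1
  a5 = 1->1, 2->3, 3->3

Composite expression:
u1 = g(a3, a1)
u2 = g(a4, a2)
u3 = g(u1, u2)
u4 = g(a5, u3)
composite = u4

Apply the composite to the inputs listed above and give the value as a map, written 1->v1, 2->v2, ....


g(a3, a1) = 1->2, 2->2, 3->3
g(a4, a2) = 1->3, 2->1, 3->1
g(g(a3, a1), g(a4, a2)) = 1->3, 2->2, 3->2
g(a5, g(g(a3, a1), g(a4, a2))) = 1->3, 2->3, 3->3

1->3, 2->3, 3->3


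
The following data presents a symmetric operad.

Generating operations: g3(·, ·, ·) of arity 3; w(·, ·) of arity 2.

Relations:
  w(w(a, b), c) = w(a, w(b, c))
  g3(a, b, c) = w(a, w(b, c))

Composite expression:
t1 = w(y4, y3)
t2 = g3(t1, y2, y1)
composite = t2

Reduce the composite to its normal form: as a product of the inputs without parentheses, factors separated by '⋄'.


y4 ⋄ y3 ⋄ y2 ⋄ y1

The g3-tree's shape is irrelevant; the y-reading-order decides.
w(y4, y3) flattens to y4 ⋄ y3
g3(w(y4, y3), y2, y1) flattens to y4 ⋄ y3 ⋄ y2 ⋄ y1


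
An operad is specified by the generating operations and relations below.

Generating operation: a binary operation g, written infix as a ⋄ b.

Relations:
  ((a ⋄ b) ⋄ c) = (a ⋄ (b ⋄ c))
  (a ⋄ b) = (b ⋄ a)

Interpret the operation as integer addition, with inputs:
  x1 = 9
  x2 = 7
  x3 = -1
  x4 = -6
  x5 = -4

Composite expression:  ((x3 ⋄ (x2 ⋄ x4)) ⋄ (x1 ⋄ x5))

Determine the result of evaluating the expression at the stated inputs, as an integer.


5

(x2 ⋄ x4) = 1
(x3 ⋄ (x2 ⋄ x4)) = 0
(x1 ⋄ x5) = 5
((x3 ⋄ (x2 ⋄ x4)) ⋄ (x1 ⋄ x5)) = 5


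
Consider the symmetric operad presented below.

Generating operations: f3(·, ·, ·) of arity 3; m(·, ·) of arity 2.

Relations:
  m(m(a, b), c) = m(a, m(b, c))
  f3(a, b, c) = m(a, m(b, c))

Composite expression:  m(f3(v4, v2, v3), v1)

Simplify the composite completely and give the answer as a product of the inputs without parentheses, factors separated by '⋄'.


v4 ⋄ v2 ⋄ v3 ⋄ v1


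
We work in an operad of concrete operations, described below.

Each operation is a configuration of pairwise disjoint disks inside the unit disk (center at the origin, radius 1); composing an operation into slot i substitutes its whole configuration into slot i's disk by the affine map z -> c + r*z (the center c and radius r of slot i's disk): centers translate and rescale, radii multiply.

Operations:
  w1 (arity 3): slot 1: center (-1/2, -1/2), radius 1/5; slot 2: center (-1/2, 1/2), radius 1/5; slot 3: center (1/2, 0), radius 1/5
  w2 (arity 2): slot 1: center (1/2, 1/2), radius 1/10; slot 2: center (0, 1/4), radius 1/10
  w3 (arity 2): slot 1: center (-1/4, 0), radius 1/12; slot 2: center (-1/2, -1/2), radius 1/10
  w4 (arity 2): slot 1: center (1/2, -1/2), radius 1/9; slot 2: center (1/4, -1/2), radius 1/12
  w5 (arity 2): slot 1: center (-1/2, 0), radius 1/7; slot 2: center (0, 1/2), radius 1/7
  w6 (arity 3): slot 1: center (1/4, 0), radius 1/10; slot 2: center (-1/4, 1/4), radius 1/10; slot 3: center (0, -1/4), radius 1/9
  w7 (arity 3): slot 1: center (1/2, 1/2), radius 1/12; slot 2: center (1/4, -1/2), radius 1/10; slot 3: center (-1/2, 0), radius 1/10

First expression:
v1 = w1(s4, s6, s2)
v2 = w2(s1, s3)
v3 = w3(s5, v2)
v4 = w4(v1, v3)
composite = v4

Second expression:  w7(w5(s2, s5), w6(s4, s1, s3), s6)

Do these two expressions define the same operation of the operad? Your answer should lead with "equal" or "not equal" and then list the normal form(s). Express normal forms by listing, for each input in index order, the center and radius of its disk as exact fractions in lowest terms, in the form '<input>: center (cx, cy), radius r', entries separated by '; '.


not equal; the first gives s1: center (17/80, -43/80), radius 1/1200; s2: center (5/9, -1/2), radius 1/45; s3: center (5/24, -259/480), radius 1/1200; s4: center (4/9, -5/9), radius 1/45; s5: center (11/48, -1/2), radius 1/144; s6: center (4/9, -4/9), radius 1/45 and the second s1: center (9/40, -19/40), radius 1/100; s2: center (11/24, 1/2), radius 1/84; s3: center (1/4, -21/40), radius 1/90; s4: center (11/40, -1/2), radius 1/100; s5: center (1/2, 13/24), radius 1/84; s6: center (-1/2, 0), radius 1/10

In normal form, the first expression is s1: center (17/80, -43/80), radius 1/1200; s2: center (5/9, -1/2), radius 1/45; s3: center (5/24, -259/480), radius 1/1200; s4: center (4/9, -5/9), radius 1/45; s5: center (11/48, -1/2), radius 1/144; s6: center (4/9, -4/9), radius 1/45
In normal form, the second expression is s1: center (9/40, -19/40), radius 1/100; s2: center (11/24, 1/2), radius 1/84; s3: center (1/4, -21/40), radius 1/90; s4: center (11/40, -1/2), radius 1/100; s5: center (1/2, 13/24), radius 1/84; s6: center (-1/2, 0), radius 1/10
No match — not equal.
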